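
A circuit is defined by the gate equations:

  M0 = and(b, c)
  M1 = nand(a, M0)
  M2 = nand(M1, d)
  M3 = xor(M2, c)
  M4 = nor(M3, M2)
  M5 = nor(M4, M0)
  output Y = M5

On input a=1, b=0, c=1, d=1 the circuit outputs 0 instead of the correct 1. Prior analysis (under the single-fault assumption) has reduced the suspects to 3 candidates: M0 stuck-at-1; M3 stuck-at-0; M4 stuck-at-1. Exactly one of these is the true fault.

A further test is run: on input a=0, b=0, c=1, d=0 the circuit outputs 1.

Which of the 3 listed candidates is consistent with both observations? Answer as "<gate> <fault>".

Evaluate each candidate on input a=0, b=0, c=1, d=0:
  M0 stuck-at-1: M0=1 [stuck-at-1], M1=1, M2=1, M3=0, M4=0, M5=0 → 0 — eliminated
  M3 stuck-at-0: M0=0, M1=1, M2=1, M3=0 [stuck-at-0], M4=0, M5=1 → 1 — matches
  M4 stuck-at-1: M0=0, M1=1, M2=1, M3=0, M4=1 [stuck-at-1], M5=0 → 0 — eliminated
Only M3 stuck-at-0 reproduces the observed 1.

M3 stuck-at-0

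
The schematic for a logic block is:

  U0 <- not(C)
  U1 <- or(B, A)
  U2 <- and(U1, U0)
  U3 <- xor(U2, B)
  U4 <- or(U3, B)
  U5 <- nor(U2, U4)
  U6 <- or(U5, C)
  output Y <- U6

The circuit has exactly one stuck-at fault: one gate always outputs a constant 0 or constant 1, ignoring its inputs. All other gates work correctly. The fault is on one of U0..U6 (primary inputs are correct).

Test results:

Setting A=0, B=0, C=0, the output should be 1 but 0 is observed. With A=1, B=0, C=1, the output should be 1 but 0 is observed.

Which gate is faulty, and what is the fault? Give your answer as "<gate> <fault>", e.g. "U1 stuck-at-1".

Fault-free values for test 1 (A=0, B=0, C=0): U0=1, U1=0, U2=0, U3=0, U4=0, U5=1, U6=1, giving Y=1. Observed 0.
Test 1: faults giving observed 0 are {U1 stuck-at-1, U2 stuck-at-1, U3 stuck-at-1, U4 stuck-at-1, U5 stuck-at-0, U6 stuck-at-0}.
Test 2 (A=1, B=0, C=1): fault-free U0=0, U1=1, U2=0, U3=0, U4=0, U5=1, U6=1 → 1; observed 0. Eliminates U1 stuck-at-1, U2 stuck-at-1, U3 stuck-at-1, U4 stuck-at-1, U5 stuck-at-0.
Only U6 stuck-at-0 is consistent with every test.

U6 stuck-at-0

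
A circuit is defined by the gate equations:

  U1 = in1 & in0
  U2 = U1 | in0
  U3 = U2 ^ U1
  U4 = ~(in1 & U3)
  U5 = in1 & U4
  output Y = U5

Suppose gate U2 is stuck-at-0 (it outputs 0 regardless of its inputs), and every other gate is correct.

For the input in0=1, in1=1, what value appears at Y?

0

Propagate with U2 forced: U1=1, U2=0 [stuck-at-0], U3=1, U4=0, U5=0.
So Y = 0. (Without the fault it would be 1.)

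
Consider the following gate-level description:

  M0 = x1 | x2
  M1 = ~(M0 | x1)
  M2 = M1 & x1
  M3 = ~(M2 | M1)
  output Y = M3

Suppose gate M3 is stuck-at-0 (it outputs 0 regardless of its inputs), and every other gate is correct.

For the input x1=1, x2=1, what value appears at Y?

Propagate with M3 forced: M0=1, M1=0, M2=0, M3=0 [stuck-at-0].
So Y = 0. (Without the fault it would be 1.)

0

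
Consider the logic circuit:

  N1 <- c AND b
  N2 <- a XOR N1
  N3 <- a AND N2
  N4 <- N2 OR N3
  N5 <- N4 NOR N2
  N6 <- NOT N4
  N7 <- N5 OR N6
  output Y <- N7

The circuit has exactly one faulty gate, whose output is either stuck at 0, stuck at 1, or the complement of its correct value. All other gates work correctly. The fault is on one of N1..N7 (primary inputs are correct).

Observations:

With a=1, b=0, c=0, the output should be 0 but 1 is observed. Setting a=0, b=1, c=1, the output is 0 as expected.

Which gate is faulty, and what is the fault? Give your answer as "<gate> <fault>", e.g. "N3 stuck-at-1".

N1 stuck-at-1

Fault-free values for test 1 (a=1, b=0, c=0): N1=0, N2=1, N3=1, N4=1, N5=0, N6=0, N7=0, giving Y=0. Observed 1.
Test 1: faults giving observed 1 are {N1 stuck-at-1, N1 inverted output, N2 stuck-at-0, N2 inverted output, N4 stuck-at-0, N4 inverted output, N5 stuck-at-1, N5 inverted output, N6 stuck-at-1, N6 inverted output, N7 stuck-at-1, N7 inverted output}.
Test 2 (a=0, b=1, c=1): fault-free N1=1, N2=1, N3=0, N4=1, N5=0, N6=0, N7=0 → 0; observed 0. Eliminates N1 inverted output, N2 stuck-at-0, N2 inverted output, N4 stuck-at-0, N4 inverted output, N5 stuck-at-1, N5 inverted output, N6 stuck-at-1, N6 inverted output, N7 stuck-at-1, N7 inverted output.
Only N1 stuck-at-1 is consistent with every test.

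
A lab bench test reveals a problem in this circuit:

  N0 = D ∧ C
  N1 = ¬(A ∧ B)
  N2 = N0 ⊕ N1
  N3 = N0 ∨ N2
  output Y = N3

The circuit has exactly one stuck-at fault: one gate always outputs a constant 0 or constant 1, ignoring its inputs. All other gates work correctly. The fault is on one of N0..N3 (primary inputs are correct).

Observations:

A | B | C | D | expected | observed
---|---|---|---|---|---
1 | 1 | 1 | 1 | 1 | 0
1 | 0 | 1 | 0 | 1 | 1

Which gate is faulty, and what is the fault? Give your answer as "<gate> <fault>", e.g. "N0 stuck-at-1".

Fault-free values for test 1 (A=1, B=1, C=1, D=1): N0=1, N1=0, N2=1, N3=1, giving Y=1. Observed 0.
Test 1: faults giving observed 0 are {N0 stuck-at-0, N3 stuck-at-0}.
Test 2 (A=1, B=0, C=1, D=0): fault-free N0=0, N1=1, N2=1, N3=1 → 1; observed 1. Eliminates N3 stuck-at-0.
Only N0 stuck-at-0 is consistent with every test.

N0 stuck-at-0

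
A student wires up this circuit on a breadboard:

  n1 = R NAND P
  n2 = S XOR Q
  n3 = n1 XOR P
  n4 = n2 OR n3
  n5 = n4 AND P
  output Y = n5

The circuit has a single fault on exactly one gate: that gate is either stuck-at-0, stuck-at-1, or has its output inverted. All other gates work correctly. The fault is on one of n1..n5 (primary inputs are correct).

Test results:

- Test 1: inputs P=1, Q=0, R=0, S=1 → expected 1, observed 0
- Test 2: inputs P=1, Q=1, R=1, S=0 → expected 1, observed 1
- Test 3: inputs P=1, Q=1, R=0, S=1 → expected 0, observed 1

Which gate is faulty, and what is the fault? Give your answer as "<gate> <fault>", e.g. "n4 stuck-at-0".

Fault-free values for test 1 (P=1, Q=0, R=0, S=1): n1=1, n2=1, n3=0, n4=1, n5=1, giving Y=1. Observed 0.
Test 1: faults giving observed 0 are {n2 stuck-at-0, n2 inverted output, n4 stuck-at-0, n4 inverted output, n5 stuck-at-0, n5 inverted output}.
Test 2 (P=1, Q=1, R=1, S=0): fault-free n1=0, n2=1, n3=1, n4=1, n5=1 → 1; observed 1. Eliminates n4 stuck-at-0, n4 inverted output, n5 stuck-at-0, n5 inverted output.
Test 3 (P=1, Q=1, R=0, S=1): fault-free n1=1, n2=0, n3=0, n4=0, n5=0 → 0; observed 1. Eliminates n2 stuck-at-0.
Only n2 inverted output is consistent with every test.

n2 inverted output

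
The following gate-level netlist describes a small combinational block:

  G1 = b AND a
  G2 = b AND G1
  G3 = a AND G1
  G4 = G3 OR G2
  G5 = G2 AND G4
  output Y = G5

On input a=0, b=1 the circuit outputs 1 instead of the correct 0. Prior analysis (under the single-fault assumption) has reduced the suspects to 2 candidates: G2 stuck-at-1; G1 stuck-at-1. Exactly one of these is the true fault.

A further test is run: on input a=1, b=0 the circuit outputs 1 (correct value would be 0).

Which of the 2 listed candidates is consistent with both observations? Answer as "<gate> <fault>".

G2 stuck-at-1

Evaluate each candidate on input a=1, b=0:
  G2 stuck-at-1: G1=0, G2=1 [stuck-at-1], G3=0, G4=1, G5=1 → 1 — matches
  G1 stuck-at-1: G1=1 [stuck-at-1], G2=0, G3=1, G4=1, G5=0 → 0 — eliminated
Only G2 stuck-at-1 reproduces the observed 1.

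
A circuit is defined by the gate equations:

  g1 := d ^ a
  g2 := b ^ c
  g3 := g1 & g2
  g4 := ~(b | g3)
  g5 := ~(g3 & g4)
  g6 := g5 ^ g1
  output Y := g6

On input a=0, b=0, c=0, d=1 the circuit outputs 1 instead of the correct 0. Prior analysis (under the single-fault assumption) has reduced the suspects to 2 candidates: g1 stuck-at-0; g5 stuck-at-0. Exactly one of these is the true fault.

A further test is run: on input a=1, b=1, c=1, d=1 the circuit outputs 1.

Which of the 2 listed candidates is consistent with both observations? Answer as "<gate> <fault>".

g1 stuck-at-0

Evaluate each candidate on input a=1, b=1, c=1, d=1:
  g1 stuck-at-0: g1=0 [stuck-at-0], g2=0, g3=0, g4=0, g5=1, g6=1 → 1 — matches
  g5 stuck-at-0: g1=0, g2=0, g3=0, g4=0, g5=0 [stuck-at-0], g6=0 → 0 — eliminated
Only g1 stuck-at-0 reproduces the observed 1.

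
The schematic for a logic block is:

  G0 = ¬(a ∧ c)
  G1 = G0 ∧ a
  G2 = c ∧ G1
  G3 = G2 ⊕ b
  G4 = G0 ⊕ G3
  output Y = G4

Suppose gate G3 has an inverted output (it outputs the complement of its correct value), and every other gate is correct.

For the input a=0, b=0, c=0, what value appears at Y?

Propagate with G3 forced: G0=1, G1=0, G2=0, G3=1 [inverted output], G4=0.
So Y = 0. (Without the fault it would be 1.)

0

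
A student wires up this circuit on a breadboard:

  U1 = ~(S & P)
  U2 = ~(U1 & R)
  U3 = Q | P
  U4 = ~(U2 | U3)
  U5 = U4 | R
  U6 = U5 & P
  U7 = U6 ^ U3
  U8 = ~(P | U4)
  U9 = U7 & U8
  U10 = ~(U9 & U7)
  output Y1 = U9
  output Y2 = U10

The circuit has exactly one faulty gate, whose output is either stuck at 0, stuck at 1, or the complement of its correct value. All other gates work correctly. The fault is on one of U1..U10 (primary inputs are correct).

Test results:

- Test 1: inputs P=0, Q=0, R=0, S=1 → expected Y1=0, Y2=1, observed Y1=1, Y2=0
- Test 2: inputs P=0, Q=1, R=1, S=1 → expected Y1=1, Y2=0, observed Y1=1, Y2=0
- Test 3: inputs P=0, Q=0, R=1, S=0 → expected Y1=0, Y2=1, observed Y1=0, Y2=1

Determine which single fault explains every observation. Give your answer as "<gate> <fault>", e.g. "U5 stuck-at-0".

Fault-free values for test 1 (P=0, Q=0, R=0, S=1): U1=1, U2=1, U3=0, U4=0, U5=0, U6=0, U7=0, U8=1, U9=0, U10=1, giving Y1=0, Y2=1. Observed Y1=1, Y2=0.
Test 1: faults giving observed Y1=1, Y2=0 are {U3 stuck-at-1, U3 inverted output, U6 stuck-at-1, U6 inverted output, U7 stuck-at-1, U7 inverted output}.
Test 2 (P=0, Q=1, R=1, S=1): fault-free U1=1, U2=0, U3=1, U4=0, U5=1, U6=0, U7=1, U8=1, U9=1, U10=0 → Y1=1, Y2=0; observed Y1=1, Y2=0. Eliminates U3 inverted output, U6 stuck-at-1, U6 inverted output, U7 inverted output.
Test 3 (P=0, Q=0, R=1, S=0): fault-free U1=1, U2=0, U3=0, U4=1, U5=1, U6=0, U7=0, U8=0, U9=0, U10=1 → Y1=0, Y2=1; observed Y1=0, Y2=1. Eliminates U3 stuck-at-1.
Only U7 stuck-at-1 is consistent with every test.

U7 stuck-at-1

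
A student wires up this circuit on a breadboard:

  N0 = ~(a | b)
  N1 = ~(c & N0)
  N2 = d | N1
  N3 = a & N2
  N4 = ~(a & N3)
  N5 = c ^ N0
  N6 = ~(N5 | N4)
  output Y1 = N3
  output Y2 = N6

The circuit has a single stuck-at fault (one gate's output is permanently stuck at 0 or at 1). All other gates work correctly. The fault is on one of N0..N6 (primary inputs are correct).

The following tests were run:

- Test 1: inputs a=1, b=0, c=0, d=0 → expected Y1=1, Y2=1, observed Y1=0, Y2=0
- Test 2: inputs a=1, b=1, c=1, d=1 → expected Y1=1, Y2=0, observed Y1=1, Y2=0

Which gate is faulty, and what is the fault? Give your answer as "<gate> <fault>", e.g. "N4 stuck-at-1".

N1 stuck-at-0

Fault-free values for test 1 (a=1, b=0, c=0, d=0): N0=0, N1=1, N2=1, N3=1, N4=0, N5=0, N6=1, giving Y1=1, Y2=1. Observed Y1=0, Y2=0.
Test 1: faults giving observed Y1=0, Y2=0 are {N1 stuck-at-0, N2 stuck-at-0, N3 stuck-at-0}.
Test 2 (a=1, b=1, c=1, d=1): fault-free N0=0, N1=1, N2=1, N3=1, N4=0, N5=1, N6=0 → Y1=1, Y2=0; observed Y1=1, Y2=0. Eliminates N2 stuck-at-0, N3 stuck-at-0.
Only N1 stuck-at-0 is consistent with every test.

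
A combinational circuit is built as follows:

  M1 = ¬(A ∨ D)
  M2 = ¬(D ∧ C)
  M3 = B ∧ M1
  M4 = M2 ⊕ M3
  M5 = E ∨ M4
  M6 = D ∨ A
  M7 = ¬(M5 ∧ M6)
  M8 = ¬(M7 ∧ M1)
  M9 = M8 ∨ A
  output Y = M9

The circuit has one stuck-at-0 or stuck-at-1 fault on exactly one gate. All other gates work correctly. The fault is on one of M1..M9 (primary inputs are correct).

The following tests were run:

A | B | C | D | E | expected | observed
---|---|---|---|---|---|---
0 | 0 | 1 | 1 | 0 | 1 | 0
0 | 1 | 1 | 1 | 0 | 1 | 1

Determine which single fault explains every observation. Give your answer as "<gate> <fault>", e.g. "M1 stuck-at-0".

M1 stuck-at-1

Fault-free values for test 1 (A=0, B=0, C=1, D=1, E=0): M1=0, M2=0, M3=0, M4=0, M5=0, M6=1, M7=1, M8=1, M9=1, giving Y=1. Observed 0.
Test 1: faults giving observed 0 are {M1 stuck-at-1, M8 stuck-at-0, M9 stuck-at-0}.
Test 2 (A=0, B=1, C=1, D=1, E=0): fault-free M1=0, M2=0, M3=0, M4=0, M5=0, M6=1, M7=1, M8=1, M9=1 → 1; observed 1. Eliminates M8 stuck-at-0, M9 stuck-at-0.
Only M1 stuck-at-1 is consistent with every test.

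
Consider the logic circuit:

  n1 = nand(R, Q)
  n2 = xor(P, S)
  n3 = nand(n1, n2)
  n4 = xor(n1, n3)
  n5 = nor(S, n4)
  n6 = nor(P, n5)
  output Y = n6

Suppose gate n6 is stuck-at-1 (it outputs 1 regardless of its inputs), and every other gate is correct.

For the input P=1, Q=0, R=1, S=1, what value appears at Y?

1

Propagate with n6 forced: n1=1, n2=0, n3=1, n4=0, n5=0, n6=1 [stuck-at-1].
So Y = 1. (Without the fault it would be 0.)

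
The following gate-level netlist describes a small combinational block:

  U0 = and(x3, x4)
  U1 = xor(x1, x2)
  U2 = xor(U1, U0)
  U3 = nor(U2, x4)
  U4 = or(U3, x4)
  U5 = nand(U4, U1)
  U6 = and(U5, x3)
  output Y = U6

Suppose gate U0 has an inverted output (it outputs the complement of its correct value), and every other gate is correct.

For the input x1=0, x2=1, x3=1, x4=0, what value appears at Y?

0

Propagate with U0 forced: U0=1 [inverted output], U1=1, U2=0, U3=1, U4=1, U5=0, U6=0.
So Y = 0. (Without the fault it would be 1.)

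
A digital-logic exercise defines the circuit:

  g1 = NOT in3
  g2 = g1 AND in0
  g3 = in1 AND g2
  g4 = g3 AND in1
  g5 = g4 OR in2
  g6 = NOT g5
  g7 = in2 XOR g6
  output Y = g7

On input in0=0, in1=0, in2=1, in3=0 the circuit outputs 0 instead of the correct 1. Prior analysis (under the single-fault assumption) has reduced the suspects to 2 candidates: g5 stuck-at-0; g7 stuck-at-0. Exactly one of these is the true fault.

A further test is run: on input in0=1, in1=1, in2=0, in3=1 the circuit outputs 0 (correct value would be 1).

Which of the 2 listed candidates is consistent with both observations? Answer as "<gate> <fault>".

g7 stuck-at-0

Evaluate each candidate on input in0=1, in1=1, in2=0, in3=1:
  g5 stuck-at-0: g1=0, g2=0, g3=0, g4=0, g5=0 [stuck-at-0], g6=1, g7=1 → 1 — eliminated
  g7 stuck-at-0: g1=0, g2=0, g3=0, g4=0, g5=0, g6=1, g7=0 [stuck-at-0] → 0 — matches
Only g7 stuck-at-0 reproduces the observed 0.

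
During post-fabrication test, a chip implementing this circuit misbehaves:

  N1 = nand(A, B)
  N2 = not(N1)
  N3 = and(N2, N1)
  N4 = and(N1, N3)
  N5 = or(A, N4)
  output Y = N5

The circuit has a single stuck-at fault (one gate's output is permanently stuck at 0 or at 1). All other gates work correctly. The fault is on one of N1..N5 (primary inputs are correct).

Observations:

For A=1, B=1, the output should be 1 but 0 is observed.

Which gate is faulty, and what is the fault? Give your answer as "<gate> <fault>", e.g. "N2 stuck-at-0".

N5 stuck-at-0

Fault-free values for test 1 (A=1, B=1): N1=0, N2=1, N3=0, N4=0, N5=1, giving Y=1. Observed 0.
Test 1: faults giving observed 0 are {N5 stuck-at-0}.
Only N5 stuck-at-0 is consistent with every test.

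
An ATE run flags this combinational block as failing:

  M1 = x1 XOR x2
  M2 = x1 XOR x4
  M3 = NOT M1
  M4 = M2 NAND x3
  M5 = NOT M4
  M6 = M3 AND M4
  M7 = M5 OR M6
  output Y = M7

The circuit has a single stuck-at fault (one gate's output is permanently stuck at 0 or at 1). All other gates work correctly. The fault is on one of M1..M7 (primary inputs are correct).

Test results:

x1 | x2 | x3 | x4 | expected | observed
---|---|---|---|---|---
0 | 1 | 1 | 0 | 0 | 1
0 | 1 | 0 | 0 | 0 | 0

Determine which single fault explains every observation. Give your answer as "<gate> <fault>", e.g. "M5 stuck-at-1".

M2 stuck-at-1

Fault-free values for test 1 (x1=0, x2=1, x3=1, x4=0): M1=1, M2=0, M3=0, M4=1, M5=0, M6=0, M7=0, giving Y=0. Observed 1.
Test 1: faults giving observed 1 are {M1 stuck-at-0, M2 stuck-at-1, M3 stuck-at-1, M4 stuck-at-0, M5 stuck-at-1, M6 stuck-at-1, M7 stuck-at-1}.
Test 2 (x1=0, x2=1, x3=0, x4=0): fault-free M1=1, M2=0, M3=0, M4=1, M5=0, M6=0, M7=0 → 0; observed 0. Eliminates M1 stuck-at-0, M3 stuck-at-1, M4 stuck-at-0, M5 stuck-at-1, M6 stuck-at-1, M7 stuck-at-1.
Only M2 stuck-at-1 is consistent with every test.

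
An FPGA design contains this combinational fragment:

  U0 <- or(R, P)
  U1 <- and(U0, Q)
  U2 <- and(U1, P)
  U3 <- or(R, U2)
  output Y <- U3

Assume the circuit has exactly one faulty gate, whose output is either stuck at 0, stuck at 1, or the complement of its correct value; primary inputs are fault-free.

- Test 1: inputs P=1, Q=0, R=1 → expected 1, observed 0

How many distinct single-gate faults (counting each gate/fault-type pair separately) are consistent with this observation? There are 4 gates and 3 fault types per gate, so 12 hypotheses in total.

2

Fault-free: U0=1, U1=0, U2=0, U3=1 → 1. Observed 0.
  U0 stuck-at-0: output 1 ✗
  U0 stuck-at-1: output 1 ✗
  U0 inverted output: output 1 ✗
  U1 stuck-at-0: output 1 ✗
  U1 stuck-at-1: output 1 ✗
  U1 inverted output: output 1 ✗
  U2 stuck-at-0: output 1 ✗
  U2 stuck-at-1: output 1 ✗
  U2 inverted output: output 1 ✗
  U3 stuck-at-0: output 0 ✓
  U3 stuck-at-1: output 1 ✗
  U3 inverted output: output 0 ✓
Consistent faults: {U3 stuck-at-0, U3 inverted output} — 2 in all.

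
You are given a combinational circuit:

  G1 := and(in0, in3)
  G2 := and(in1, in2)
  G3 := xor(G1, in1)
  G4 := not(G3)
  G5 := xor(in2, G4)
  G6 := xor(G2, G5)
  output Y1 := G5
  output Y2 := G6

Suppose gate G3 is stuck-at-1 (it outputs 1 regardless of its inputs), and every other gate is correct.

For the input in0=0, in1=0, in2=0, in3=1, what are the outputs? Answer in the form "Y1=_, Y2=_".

Y1=0, Y2=0

Propagate with G3 forced: G1=0, G2=0, G3=1 [stuck-at-1], G4=0, G5=0, G6=0.
So the outputs are Y1=0, Y2=0. (Without the fault they would be Y1=1, Y2=1.)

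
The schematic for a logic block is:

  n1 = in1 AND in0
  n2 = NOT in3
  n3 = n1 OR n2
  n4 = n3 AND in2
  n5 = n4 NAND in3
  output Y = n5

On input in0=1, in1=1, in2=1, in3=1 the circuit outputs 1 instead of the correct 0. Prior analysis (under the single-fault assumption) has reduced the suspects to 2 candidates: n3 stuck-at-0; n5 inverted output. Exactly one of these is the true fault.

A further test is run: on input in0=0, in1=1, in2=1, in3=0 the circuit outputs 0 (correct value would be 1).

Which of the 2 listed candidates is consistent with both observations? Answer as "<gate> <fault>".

n5 inverted output

Evaluate each candidate on input in0=0, in1=1, in2=1, in3=0:
  n3 stuck-at-0: n1=0, n2=1, n3=0 [stuck-at-0], n4=0, n5=1 → 1 — eliminated
  n5 inverted output: n1=0, n2=1, n3=1, n4=1, n5=0 [inverted output] → 0 — matches
Only n5 inverted output reproduces the observed 0.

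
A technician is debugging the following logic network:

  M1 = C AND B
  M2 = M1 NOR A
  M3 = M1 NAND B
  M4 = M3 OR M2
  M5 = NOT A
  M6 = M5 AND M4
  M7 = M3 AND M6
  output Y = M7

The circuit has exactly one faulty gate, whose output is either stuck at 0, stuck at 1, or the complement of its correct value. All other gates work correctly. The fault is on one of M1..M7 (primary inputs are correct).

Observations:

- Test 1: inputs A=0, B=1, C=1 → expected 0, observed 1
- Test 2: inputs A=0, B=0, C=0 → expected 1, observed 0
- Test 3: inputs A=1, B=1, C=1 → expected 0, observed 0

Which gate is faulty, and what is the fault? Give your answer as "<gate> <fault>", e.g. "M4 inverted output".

M3 inverted output

Fault-free values for test 1 (A=0, B=1, C=1): M1=1, M2=0, M3=0, M4=0, M5=1, M6=0, M7=0, giving Y=0. Observed 1.
Test 1: faults giving observed 1 are {M1 stuck-at-0, M1 inverted output, M3 stuck-at-1, M3 inverted output, M7 stuck-at-1, M7 inverted output}.
Test 2 (A=0, B=0, C=0): fault-free M1=0, M2=1, M3=1, M4=1, M5=1, M6=1, M7=1 → 1; observed 0. Eliminates M1 stuck-at-0, M1 inverted output, M3 stuck-at-1, M7 stuck-at-1.
Test 3 (A=1, B=1, C=1): fault-free M1=1, M2=0, M3=0, M4=0, M5=0, M6=0, M7=0 → 0; observed 0. Eliminates M7 inverted output.
Only M3 inverted output is consistent with every test.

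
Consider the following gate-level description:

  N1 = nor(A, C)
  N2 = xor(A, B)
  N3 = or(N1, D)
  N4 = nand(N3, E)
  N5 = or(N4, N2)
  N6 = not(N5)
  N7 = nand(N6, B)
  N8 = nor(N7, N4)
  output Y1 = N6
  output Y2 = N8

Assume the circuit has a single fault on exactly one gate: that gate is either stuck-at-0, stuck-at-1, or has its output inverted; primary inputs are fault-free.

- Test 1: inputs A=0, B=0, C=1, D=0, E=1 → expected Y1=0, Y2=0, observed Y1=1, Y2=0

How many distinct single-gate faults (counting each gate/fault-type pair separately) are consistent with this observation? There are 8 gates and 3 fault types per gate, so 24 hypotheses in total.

Fault-free: N1=0, N2=0, N3=0, N4=1, N5=1, N6=0, N7=1, N8=0 → Y1=0, Y2=0. Observed Y1=1, Y2=0.
  N1: stuck-at-1, inverted output ✓; others ✗
  N2: none of the 3 fault types match ✗
  N3: stuck-at-1, inverted output ✓; others ✗
  N4: stuck-at-0, inverted output ✓; others ✗
  N5: stuck-at-0, inverted output ✓; others ✗
  N6: stuck-at-1, inverted output ✓; others ✗
  N7: none of the 3 fault types match ✗
  N8: none of the 3 fault types match ✗
Consistent faults: {N1 stuck-at-1, N1 inverted output, N3 stuck-at-1, N3 inverted output, N4 stuck-at-0, N4 inverted output, N5 stuck-at-0, N5 inverted output, N6 stuck-at-1, N6 inverted output} — 10 in all.

10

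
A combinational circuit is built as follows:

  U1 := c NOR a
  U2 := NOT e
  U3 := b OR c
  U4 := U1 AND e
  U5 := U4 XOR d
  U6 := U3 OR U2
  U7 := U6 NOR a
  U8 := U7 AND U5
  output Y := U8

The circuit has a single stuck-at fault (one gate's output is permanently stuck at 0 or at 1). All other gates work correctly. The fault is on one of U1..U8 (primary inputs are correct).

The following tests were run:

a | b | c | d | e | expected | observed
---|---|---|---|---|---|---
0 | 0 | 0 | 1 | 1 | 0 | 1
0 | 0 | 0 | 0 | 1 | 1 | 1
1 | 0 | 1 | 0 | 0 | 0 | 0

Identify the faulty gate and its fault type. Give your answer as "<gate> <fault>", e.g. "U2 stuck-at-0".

Fault-free values for test 1 (a=0, b=0, c=0, d=1, e=1): U1=1, U2=0, U3=0, U4=1, U5=0, U6=0, U7=1, U8=0, giving Y=0. Observed 1.
Test 1: faults giving observed 1 are {U1 stuck-at-0, U4 stuck-at-0, U5 stuck-at-1, U8 stuck-at-1}.
Test 2 (a=0, b=0, c=0, d=0, e=1): fault-free U1=1, U2=0, U3=0, U4=1, U5=1, U6=0, U7=1, U8=1 → 1; observed 1. Eliminates U1 stuck-at-0, U4 stuck-at-0.
Test 3 (a=1, b=0, c=1, d=0, e=0): fault-free U1=0, U2=1, U3=1, U4=0, U5=0, U6=1, U7=0, U8=0 → 0; observed 0. Eliminates U8 stuck-at-1.
Only U5 stuck-at-1 is consistent with every test.

U5 stuck-at-1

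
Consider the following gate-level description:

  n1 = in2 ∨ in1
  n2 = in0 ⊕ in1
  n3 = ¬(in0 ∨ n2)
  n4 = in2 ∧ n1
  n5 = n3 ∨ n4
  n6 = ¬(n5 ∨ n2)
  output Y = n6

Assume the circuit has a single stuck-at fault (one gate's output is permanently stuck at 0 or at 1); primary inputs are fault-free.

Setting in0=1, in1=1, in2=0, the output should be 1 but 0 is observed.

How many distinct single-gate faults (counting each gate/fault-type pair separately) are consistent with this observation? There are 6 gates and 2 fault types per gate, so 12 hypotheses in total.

5

Fault-free: n1=1, n2=0, n3=0, n4=0, n5=0, n6=1 → 1. Observed 0.
  n1 stuck-at-0: output 1 ✗
  n1 stuck-at-1: output 1 ✗
  n2 stuck-at-0: output 1 ✗
  n2 stuck-at-1: output 0 ✓
  n3 stuck-at-0: output 1 ✗
  n3 stuck-at-1: output 0 ✓
  n4 stuck-at-0: output 1 ✗
  n4 stuck-at-1: output 0 ✓
  n5 stuck-at-0: output 1 ✗
  n5 stuck-at-1: output 0 ✓
  n6 stuck-at-0: output 0 ✓
  n6 stuck-at-1: output 1 ✗
Consistent faults: {n2 stuck-at-1, n3 stuck-at-1, n4 stuck-at-1, n5 stuck-at-1, n6 stuck-at-0} — 5 in all.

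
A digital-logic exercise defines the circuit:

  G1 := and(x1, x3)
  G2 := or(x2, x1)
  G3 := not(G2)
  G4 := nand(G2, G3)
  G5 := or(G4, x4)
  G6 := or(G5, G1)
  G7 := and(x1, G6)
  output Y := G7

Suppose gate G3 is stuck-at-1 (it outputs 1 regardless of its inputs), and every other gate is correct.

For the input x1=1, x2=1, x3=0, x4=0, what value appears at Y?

0

Propagate with G3 forced: G1=0, G2=1, G3=1 [stuck-at-1], G4=0, G5=0, G6=0, G7=0.
So Y = 0. (Without the fault it would be 1.)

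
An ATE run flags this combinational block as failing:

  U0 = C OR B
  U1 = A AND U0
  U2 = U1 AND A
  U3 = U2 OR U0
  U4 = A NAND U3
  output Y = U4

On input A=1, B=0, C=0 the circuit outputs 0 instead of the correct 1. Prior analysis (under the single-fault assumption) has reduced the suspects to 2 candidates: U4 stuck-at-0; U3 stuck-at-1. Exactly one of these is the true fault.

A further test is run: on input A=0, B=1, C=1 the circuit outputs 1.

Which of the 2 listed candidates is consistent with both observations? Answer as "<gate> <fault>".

U3 stuck-at-1

Evaluate each candidate on input A=0, B=1, C=1:
  U4 stuck-at-0: U0=1, U1=0, U2=0, U3=1, U4=0 [stuck-at-0] → 0 — eliminated
  U3 stuck-at-1: U0=1, U1=0, U2=0, U3=1 [stuck-at-1], U4=1 → 1 — matches
Only U3 stuck-at-1 reproduces the observed 1.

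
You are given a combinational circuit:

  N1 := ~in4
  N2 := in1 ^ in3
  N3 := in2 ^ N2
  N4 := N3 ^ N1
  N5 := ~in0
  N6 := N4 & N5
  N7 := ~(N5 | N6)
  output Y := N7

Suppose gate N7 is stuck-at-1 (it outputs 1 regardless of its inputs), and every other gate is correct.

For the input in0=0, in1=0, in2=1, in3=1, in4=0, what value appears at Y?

Propagate with N7 forced: N1=1, N2=1, N3=0, N4=1, N5=1, N6=1, N7=1 [stuck-at-1].
So Y = 1. (Without the fault it would be 0.)

1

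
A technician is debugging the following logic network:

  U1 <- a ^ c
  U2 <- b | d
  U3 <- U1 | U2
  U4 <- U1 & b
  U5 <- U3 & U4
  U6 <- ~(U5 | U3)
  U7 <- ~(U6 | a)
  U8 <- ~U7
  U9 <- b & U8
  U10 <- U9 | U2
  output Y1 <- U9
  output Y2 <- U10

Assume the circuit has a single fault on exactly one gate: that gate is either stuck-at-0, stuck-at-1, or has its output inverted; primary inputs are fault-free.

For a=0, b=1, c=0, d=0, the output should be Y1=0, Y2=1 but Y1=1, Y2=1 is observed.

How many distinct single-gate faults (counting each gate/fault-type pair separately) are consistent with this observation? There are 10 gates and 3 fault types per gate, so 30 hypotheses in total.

12

Fault-free: U1=0, U2=1, U3=1, U4=0, U5=0, U6=0, U7=1, U8=0, U9=0, U10=1 → Y1=0, Y2=1. Observed Y1=1, Y2=1.
  U1: none of the 3 fault types match ✗
  U2: stuck-at-0, inverted output ✓; others ✗
  U3: stuck-at-0, inverted output ✓; others ✗
  U4: none of the 3 fault types match ✗
  U5: none of the 3 fault types match ✗
  U6: stuck-at-1, inverted output ✓; others ✗
  U7: stuck-at-0, inverted output ✓; others ✗
  U8: stuck-at-1, inverted output ✓; others ✗
  U9: stuck-at-1, inverted output ✓; others ✗
  U10: none of the 3 fault types match ✗
Consistent faults: {U2 stuck-at-0, U2 inverted output, U3 stuck-at-0, U3 inverted output, U6 stuck-at-1, U6 inverted output, U7 stuck-at-0, U7 inverted output, U8 stuck-at-1, U8 inverted output, U9 stuck-at-1, U9 inverted output} — 12 in all.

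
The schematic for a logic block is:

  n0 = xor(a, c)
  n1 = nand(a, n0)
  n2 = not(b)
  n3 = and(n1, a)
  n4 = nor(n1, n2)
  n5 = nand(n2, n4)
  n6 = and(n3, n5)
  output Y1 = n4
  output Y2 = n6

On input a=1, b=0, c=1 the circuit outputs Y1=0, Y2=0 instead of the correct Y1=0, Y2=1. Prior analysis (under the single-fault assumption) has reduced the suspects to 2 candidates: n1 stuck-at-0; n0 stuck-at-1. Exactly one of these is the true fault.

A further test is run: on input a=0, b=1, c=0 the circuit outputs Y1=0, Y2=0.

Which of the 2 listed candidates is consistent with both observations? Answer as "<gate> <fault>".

n0 stuck-at-1

Evaluate each candidate on input a=0, b=1, c=0:
  n1 stuck-at-0: n0=0, n1=0 [stuck-at-0], n2=0, n3=0, n4=1, n5=1, n6=0 → Y1=1, Y2=0 — eliminated
  n0 stuck-at-1: n0=1 [stuck-at-1], n1=1, n2=0, n3=0, n4=0, n5=1, n6=0 → Y1=0, Y2=0 — matches
Only n0 stuck-at-1 reproduces the observed Y1=0, Y2=0.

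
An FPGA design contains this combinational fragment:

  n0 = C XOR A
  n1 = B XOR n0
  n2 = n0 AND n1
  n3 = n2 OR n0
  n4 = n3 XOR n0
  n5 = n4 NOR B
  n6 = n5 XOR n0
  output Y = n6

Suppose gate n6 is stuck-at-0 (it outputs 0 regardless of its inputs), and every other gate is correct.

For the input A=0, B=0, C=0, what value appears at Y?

0

Propagate with n6 forced: n0=0, n1=0, n2=0, n3=0, n4=0, n5=1, n6=0 [stuck-at-0].
So Y = 0. (Without the fault it would be 1.)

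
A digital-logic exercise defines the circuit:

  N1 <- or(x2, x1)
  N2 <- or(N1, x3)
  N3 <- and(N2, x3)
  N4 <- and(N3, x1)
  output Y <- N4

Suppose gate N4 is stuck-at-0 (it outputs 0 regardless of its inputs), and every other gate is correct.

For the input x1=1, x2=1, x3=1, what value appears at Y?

Propagate with N4 forced: N1=1, N2=1, N3=1, N4=0 [stuck-at-0].
So Y = 0. (Without the fault it would be 1.)

0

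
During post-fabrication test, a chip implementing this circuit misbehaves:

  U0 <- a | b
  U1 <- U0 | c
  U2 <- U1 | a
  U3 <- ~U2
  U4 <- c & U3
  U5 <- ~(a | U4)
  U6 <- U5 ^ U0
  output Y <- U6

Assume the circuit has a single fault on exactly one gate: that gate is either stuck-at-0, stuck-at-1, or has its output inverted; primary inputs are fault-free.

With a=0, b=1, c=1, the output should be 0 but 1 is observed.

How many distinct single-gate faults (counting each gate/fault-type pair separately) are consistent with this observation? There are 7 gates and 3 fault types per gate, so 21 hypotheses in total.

Fault-free: U0=1, U1=1, U2=1, U3=0, U4=0, U5=1, U6=0 → 0. Observed 1.
  U0: stuck-at-0, inverted output ✓; others ✗
  U1: stuck-at-0, inverted output ✓; others ✗
  U2: stuck-at-0, inverted output ✓; others ✗
  U3: stuck-at-1, inverted output ✓; others ✗
  U4: stuck-at-1, inverted output ✓; others ✗
  U5: stuck-at-0, inverted output ✓; others ✗
  U6: stuck-at-1, inverted output ✓; others ✗
Consistent faults: {U0 stuck-at-0, U0 inverted output, U1 stuck-at-0, U1 inverted output, U2 stuck-at-0, U2 inverted output, U3 stuck-at-1, U3 inverted output, U4 stuck-at-1, U4 inverted output, U5 stuck-at-0, U5 inverted output, U6 stuck-at-1, U6 inverted output} — 14 in all.

14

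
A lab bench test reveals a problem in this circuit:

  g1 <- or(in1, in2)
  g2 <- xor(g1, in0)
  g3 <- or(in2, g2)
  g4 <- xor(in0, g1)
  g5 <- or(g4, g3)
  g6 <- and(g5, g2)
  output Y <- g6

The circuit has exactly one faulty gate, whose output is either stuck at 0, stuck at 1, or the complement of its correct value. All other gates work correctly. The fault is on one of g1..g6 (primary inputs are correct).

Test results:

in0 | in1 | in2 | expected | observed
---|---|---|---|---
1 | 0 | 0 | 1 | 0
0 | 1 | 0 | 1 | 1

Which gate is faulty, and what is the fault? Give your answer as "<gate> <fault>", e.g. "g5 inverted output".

g1 stuck-at-1

Fault-free values for test 1 (in0=1, in1=0, in2=0): g1=0, g2=1, g3=1, g4=1, g5=1, g6=1, giving Y=1. Observed 0.
Test 1: faults giving observed 0 are {g1 stuck-at-1, g1 inverted output, g2 stuck-at-0, g2 inverted output, g5 stuck-at-0, g5 inverted output, g6 stuck-at-0, g6 inverted output}.
Test 2 (in0=0, in1=1, in2=0): fault-free g1=1, g2=1, g3=1, g4=1, g5=1, g6=1 → 1; observed 1. Eliminates g1 inverted output, g2 stuck-at-0, g2 inverted output, g5 stuck-at-0, g5 inverted output, g6 stuck-at-0, g6 inverted output.
Only g1 stuck-at-1 is consistent with every test.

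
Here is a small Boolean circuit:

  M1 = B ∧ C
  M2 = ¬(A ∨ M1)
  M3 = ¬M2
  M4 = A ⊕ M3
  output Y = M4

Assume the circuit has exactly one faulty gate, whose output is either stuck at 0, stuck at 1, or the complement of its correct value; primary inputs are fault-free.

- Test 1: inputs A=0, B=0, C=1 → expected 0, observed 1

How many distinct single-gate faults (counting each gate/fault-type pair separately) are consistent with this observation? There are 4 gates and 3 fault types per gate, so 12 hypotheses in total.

Fault-free: M1=0, M2=1, M3=0, M4=0 → 0. Observed 1.
  M1 stuck-at-0: output 0 ✗
  M1 stuck-at-1: output 1 ✓
  M1 inverted output: output 1 ✓
  M2 stuck-at-0: output 1 ✓
  M2 stuck-at-1: output 0 ✗
  M2 inverted output: output 1 ✓
  M3 stuck-at-0: output 0 ✗
  M3 stuck-at-1: output 1 ✓
  M3 inverted output: output 1 ✓
  M4 stuck-at-0: output 0 ✗
  M4 stuck-at-1: output 1 ✓
  M4 inverted output: output 1 ✓
Consistent faults: {M1 stuck-at-1, M1 inverted output, M2 stuck-at-0, M2 inverted output, M3 stuck-at-1, M3 inverted output, M4 stuck-at-1, M4 inverted output} — 8 in all.

8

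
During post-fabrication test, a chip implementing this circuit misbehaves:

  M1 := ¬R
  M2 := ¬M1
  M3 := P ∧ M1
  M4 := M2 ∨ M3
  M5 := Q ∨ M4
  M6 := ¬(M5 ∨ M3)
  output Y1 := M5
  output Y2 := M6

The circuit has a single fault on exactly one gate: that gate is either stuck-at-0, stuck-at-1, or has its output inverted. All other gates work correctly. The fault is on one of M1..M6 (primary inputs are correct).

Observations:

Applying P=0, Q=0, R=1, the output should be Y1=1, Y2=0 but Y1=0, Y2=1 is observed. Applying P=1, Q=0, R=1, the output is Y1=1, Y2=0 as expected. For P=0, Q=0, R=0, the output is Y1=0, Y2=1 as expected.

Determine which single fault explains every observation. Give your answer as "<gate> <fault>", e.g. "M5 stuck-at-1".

M1 stuck-at-1

Fault-free values for test 1 (P=0, Q=0, R=1): M1=0, M2=1, M3=0, M4=1, M5=1, M6=0, giving Y1=1, Y2=0. Observed Y1=0, Y2=1.
Test 1: faults giving observed Y1=0, Y2=1 are {M1 stuck-at-1, M1 inverted output, M2 stuck-at-0, M2 inverted output, M4 stuck-at-0, M4 inverted output, M5 stuck-at-0, M5 inverted output}.
Test 2 (P=1, Q=0, R=1): fault-free M1=0, M2=1, M3=0, M4=1, M5=1, M6=0 → Y1=1, Y2=0; observed Y1=1, Y2=0. Eliminates M2 stuck-at-0, M2 inverted output, M4 stuck-at-0, M4 inverted output, M5 stuck-at-0, M5 inverted output.
Test 3 (P=0, Q=0, R=0): fault-free M1=1, M2=0, M3=0, M4=0, M5=0, M6=1 → Y1=0, Y2=1; observed Y1=0, Y2=1. Eliminates M1 inverted output.
Only M1 stuck-at-1 is consistent with every test.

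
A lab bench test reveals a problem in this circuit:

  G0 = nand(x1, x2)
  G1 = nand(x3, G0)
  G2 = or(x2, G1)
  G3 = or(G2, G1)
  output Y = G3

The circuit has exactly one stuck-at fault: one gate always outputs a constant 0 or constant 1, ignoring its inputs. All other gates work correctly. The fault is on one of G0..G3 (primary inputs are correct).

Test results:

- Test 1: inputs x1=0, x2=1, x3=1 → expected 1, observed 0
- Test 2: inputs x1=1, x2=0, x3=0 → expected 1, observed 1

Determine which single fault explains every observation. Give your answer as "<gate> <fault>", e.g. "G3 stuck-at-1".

G2 stuck-at-0

Fault-free values for test 1 (x1=0, x2=1, x3=1): G0=1, G1=0, G2=1, G3=1, giving Y=1. Observed 0.
Test 1: faults giving observed 0 are {G2 stuck-at-0, G3 stuck-at-0}.
Test 2 (x1=1, x2=0, x3=0): fault-free G0=1, G1=1, G2=1, G3=1 → 1; observed 1. Eliminates G3 stuck-at-0.
Only G2 stuck-at-0 is consistent with every test.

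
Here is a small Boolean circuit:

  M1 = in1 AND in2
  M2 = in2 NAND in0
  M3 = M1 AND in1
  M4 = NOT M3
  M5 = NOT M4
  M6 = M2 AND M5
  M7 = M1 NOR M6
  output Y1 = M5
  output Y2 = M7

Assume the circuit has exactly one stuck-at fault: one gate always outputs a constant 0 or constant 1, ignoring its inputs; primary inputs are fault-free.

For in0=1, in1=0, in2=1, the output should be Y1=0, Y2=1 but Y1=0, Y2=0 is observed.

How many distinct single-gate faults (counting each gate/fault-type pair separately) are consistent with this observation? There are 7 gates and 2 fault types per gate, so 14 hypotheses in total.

3

Fault-free: M1=0, M2=0, M3=0, M4=1, M5=0, M6=0, M7=1 → Y1=0, Y2=1. Observed Y1=0, Y2=0.
  M1 stuck-at-0: output Y1=0, Y2=1 ✗
  M1 stuck-at-1: output Y1=0, Y2=0 ✓
  M2 stuck-at-0: output Y1=0, Y2=1 ✗
  M2 stuck-at-1: output Y1=0, Y2=1 ✗
  M3 stuck-at-0: output Y1=0, Y2=1 ✗
  M3 stuck-at-1: output Y1=1, Y2=1 ✗
  M4 stuck-at-0: output Y1=1, Y2=1 ✗
  M4 stuck-at-1: output Y1=0, Y2=1 ✗
  M5 stuck-at-0: output Y1=0, Y2=1 ✗
  M5 stuck-at-1: output Y1=1, Y2=1 ✗
  M6 stuck-at-0: output Y1=0, Y2=1 ✗
  M6 stuck-at-1: output Y1=0, Y2=0 ✓
  M7 stuck-at-0: output Y1=0, Y2=0 ✓
  M7 stuck-at-1: output Y1=0, Y2=1 ✗
Consistent faults: {M1 stuck-at-1, M6 stuck-at-1, M7 stuck-at-0} — 3 in all.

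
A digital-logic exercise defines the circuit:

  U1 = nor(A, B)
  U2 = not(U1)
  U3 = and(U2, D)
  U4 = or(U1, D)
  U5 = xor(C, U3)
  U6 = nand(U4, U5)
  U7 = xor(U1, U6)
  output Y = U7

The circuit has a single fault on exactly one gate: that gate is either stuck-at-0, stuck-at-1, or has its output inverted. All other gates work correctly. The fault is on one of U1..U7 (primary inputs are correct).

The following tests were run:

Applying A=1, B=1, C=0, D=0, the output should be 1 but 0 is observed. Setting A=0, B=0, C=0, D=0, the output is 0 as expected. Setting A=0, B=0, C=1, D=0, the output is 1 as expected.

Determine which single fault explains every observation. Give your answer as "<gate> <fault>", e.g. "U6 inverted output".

U1 stuck-at-1

Fault-free values for test 1 (A=1, B=1, C=0, D=0): U1=0, U2=1, U3=0, U4=0, U5=0, U6=1, U7=1, giving Y=1. Observed 0.
Test 1: faults giving observed 0 are {U1 stuck-at-1, U1 inverted output, U6 stuck-at-0, U6 inverted output, U7 stuck-at-0, U7 inverted output}.
Test 2 (A=0, B=0, C=0, D=0): fault-free U1=1, U2=0, U3=0, U4=1, U5=0, U6=1, U7=0 → 0; observed 0. Eliminates U1 inverted output, U6 stuck-at-0, U6 inverted output, U7 inverted output.
Test 3 (A=0, B=0, C=1, D=0): fault-free U1=1, U2=0, U3=0, U4=1, U5=1, U6=0, U7=1 → 1; observed 1. Eliminates U7 stuck-at-0.
Only U1 stuck-at-1 is consistent with every test.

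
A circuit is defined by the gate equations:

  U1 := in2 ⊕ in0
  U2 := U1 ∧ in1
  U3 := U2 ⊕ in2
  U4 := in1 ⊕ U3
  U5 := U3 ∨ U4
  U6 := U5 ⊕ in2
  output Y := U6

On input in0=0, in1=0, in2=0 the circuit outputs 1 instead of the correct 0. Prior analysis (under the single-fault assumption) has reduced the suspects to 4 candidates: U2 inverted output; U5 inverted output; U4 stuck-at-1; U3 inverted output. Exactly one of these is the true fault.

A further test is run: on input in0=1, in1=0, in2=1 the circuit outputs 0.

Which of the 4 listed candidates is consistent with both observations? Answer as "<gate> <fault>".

U4 stuck-at-1

Evaluate each candidate on input in0=1, in1=0, in2=1:
  U2 inverted output: U1=0, U2=1 [inverted output], U3=0, U4=0, U5=0, U6=1 → 1 — eliminated
  U5 inverted output: U1=0, U2=0, U3=1, U4=1, U5=0 [inverted output], U6=1 → 1 — eliminated
  U4 stuck-at-1: U1=0, U2=0, U3=1, U4=1 [stuck-at-1], U5=1, U6=0 → 0 — matches
  U3 inverted output: U1=0, U2=0, U3=0 [inverted output], U4=0, U5=0, U6=1 → 1 — eliminated
Only U4 stuck-at-1 reproduces the observed 0.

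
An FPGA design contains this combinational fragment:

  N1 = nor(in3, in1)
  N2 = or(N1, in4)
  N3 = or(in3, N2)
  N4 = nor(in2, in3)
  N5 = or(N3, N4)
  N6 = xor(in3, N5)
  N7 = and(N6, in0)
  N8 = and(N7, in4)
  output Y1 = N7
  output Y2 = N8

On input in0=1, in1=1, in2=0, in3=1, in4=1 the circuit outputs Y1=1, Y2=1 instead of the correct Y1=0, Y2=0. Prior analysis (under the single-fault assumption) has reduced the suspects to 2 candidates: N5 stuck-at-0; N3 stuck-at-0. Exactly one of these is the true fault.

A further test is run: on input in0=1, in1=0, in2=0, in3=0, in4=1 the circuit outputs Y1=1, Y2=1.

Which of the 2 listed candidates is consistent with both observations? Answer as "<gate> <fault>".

Evaluate each candidate on input in0=1, in1=0, in2=0, in3=0, in4=1:
  N5 stuck-at-0: N1=1, N2=1, N3=1, N4=1, N5=0 [stuck-at-0], N6=0, N7=0, N8=0 → Y1=0, Y2=0 — eliminated
  N3 stuck-at-0: N1=1, N2=1, N3=0 [stuck-at-0], N4=1, N5=1, N6=1, N7=1, N8=1 → Y1=1, Y2=1 — matches
Only N3 stuck-at-0 reproduces the observed Y1=1, Y2=1.

N3 stuck-at-0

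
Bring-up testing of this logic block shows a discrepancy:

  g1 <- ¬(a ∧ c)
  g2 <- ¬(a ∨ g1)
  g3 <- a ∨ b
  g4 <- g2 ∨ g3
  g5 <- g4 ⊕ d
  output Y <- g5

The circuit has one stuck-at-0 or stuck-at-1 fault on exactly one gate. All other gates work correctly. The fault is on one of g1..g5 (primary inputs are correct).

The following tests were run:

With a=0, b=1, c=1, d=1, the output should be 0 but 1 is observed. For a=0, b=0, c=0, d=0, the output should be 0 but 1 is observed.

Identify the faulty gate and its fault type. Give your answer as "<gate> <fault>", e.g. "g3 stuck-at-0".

Fault-free values for test 1 (a=0, b=1, c=1, d=1): g1=1, g2=0, g3=1, g4=1, g5=0, giving Y=0. Observed 1.
Test 1: faults giving observed 1 are {g3 stuck-at-0, g4 stuck-at-0, g5 stuck-at-1}.
Test 2 (a=0, b=0, c=0, d=0): fault-free g1=1, g2=0, g3=0, g4=0, g5=0 → 0; observed 1. Eliminates g3 stuck-at-0, g4 stuck-at-0.
Only g5 stuck-at-1 is consistent with every test.

g5 stuck-at-1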